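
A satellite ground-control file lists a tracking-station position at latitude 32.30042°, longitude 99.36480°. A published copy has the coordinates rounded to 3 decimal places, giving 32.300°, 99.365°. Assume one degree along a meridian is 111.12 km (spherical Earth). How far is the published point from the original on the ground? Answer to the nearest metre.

The latitude changed by +0.00042° and the longitude by -0.00020°.
North–south shift: 0.00042 × 111120 = 46.6704 m.
East–west at this latitude: -0.00020° × 111120 × cos 32.3° ≈ -0.00020 × 93925.5 = -18.7851 m.
Hypotenuse of the two orthogonal shifts: √(46.6704² + 18.7851²) = 50.3091 m.

50 metres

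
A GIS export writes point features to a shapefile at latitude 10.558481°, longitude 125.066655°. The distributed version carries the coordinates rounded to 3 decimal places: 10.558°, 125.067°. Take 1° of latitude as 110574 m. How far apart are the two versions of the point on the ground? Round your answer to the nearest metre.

Δlat = 10.558481 − 10.558 = +0.000481°; Δlon = 125.066655 − 125.067 = -0.000345°.
N–S: 0.000481° × 110574 m/° = 53.1861 m.
E–W at 10.558°: -0.000345° × 110574 × cos 10.558° = -0.000345 × 110574 × 0.9831 ≈ -37.5022 m.
Combined displacement = (53.1861² + 37.5022²)^½ ≈ 65.0782 m.

65 metres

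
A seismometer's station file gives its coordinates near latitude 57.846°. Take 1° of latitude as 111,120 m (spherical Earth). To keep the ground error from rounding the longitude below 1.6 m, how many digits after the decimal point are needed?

At 57.846° one degree of longitude covers 111120 × cos 57.846° ≈ 111120 × 0.5322 ≈ 59137.7 m.
With N decimal places the half-ulp bound is 0.5·10⁻ᴺ°, or 0.5·10⁻ᴺ × 59137.7 m on the ground.
Need 0.5 × 59137.7 × 10⁻ᴺ ≤ 1.6 → 10⁻ᴺ ≤ 5.411e-05, so N ≥ 4.27.
At 4 places the error can reach 2.96 m, but 5 places keeps it to 0.296 m.

5 decimal places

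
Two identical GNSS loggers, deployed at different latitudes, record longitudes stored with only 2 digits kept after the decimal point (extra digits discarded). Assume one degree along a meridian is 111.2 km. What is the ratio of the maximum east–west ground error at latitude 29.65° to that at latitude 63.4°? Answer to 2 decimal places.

1.94

Truncating at 2 decimal places can drop up to a full unit in the last place, so the longitude may be off by as much as 0.01°.
Error at 29.65° = 0.01° × 111200 × cos 29.65° ≈ 1112 × 0.8691 = 966.4 m.
At 63.4°: 0.01° × 111200 × cos 63.4° = 0.01 × 111200 × 0.4478 ≈ 497.91 m.
Ratio: 966.4 / 497.91 = cos 29.65° / cos 63.4° ≈ 1.9409.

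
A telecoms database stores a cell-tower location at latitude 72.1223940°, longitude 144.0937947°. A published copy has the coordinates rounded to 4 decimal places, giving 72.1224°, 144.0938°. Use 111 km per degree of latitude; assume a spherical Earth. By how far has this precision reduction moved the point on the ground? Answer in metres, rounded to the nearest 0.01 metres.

0.69 metres

The latitude changed by -0.0000060° and the longitude by -0.0000053°.
North–south shift: -0.0000060 × 111000 = -0.666 m.
East–west at this latitude: -0.0000053° × 111000 × cos 72.1224° ≈ -0.0000053 × 34075.3 = -0.180599 m.
Combined displacement = (0.666² + 0.180599²)^½ ≈ 0.690052 m.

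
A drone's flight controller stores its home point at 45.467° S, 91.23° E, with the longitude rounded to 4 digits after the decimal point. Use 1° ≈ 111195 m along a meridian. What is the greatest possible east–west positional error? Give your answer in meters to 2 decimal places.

Rounding to 4 decimal places leaves the longitude within ±5e-05° of the true value.
At latitude 45.467° a degree of longitude spans 111195 m × cos 45.467° = 111195 × 0.7013 ≈ 77983.3 m.
East–west error: 5e-05° × 77983.3 m/° ≈ 3.89916 m.

3.90 meters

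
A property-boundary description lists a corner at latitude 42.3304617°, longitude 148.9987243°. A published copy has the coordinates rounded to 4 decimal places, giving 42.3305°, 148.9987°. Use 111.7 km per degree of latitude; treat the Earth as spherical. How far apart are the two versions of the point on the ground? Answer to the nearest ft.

16 ft

Δlat = 42.3304617 − 42.3305 = -0.0000383°; Δlon = 148.9987243 − 148.9987 = +0.0000243°.
North–south shift: -0.0000383 × 111700 = -4.27811 m.
East–west at this latitude: 0.0000243° × 111700 × cos 42.3305° ≈ 0.0000243 × 82576.8 = 2.00662 m.
Hypotenuse of the two orthogonal shifts: √(4.27811² + 2.00662²) = 4.72533 m.
Converting: 4.72533 m × 3.2808 ft/m ≈ 15.503 ft.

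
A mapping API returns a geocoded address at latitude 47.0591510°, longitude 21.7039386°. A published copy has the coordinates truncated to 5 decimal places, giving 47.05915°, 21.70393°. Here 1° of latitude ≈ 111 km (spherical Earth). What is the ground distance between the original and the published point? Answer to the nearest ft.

Δlat = 47.0591510 − 47.05915 = +0.0000010°; Δlon = 21.7039386 − 21.70393 = +0.0000086°.
N–S: 0.0000010° × 111000 m/° = 0.111 m.
E–W at 47.0592°: 0.0000086° × 111000 × cos 47.0592° = 0.0000086 × 111000 × 0.6812 ≈ 0.650315 m.
Hypotenuse of the two orthogonal shifts: √(0.111² + 0.650315²) = 0.65972 m.
Converting: 0.65972 m × 3.2808 ft/m ≈ 2.1644 ft.

2 ft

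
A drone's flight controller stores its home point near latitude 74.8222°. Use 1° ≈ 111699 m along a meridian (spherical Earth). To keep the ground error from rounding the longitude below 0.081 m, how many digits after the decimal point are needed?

6 decimal places

At 74.8222° one degree of longitude covers 111699 × cos 74.8222° ≈ 111699 × 0.2618 ≈ 29244.5 m.
Rounding to N decimal places gives at most 0.5 × 10⁻ᴺ degrees of error, i.e. 0.5 × 10⁻ᴺ × 29244.5 m.
Setting 14622.3 × 10⁻ᴺ ≤ 0.081 gives 10ᴺ ≥ 1.805e+05, i.e. N ≥ 5.26.
At 5 places the error can reach 0.146 m, but 6 places keeps it to 0.0146 m.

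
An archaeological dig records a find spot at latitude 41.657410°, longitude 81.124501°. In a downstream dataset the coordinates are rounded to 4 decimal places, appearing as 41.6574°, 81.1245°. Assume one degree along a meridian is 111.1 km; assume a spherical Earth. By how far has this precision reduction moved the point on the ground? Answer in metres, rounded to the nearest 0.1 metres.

1.1 metres

Δlat = 41.657410 − 41.6574 = +0.000010°; Δlon = 81.124501 − 81.1245 = +0.000001°.
N–S: 0.000010° × 111100 m/° = 1.111 m.
E–W at 41.6574°: 0.000001° × 111100 × cos 41.6574° = 0.000001 × 111100 × 0.7471 ≈ 0.0830064 m.
Hypotenuse of the two orthogonal shifts: √(1.111² + 0.0830064²) = 1.1141 m.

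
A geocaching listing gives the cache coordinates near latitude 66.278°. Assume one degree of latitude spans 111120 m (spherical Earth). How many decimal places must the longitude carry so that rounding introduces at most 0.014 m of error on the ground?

7

At 66.278° one degree of longitude covers 111120 × cos 66.278° ≈ 111120 × 0.4023 ≈ 44703.5 m.
N decimal places → at most half a unit in the last place, 0.5 × 10⁻ᴺ° = 44703.5/2 × 10⁻ᴺ m.
Setting 22351.8 × 10⁻ᴺ ≤ 0.014 gives 10ᴺ ≥ 1.597e+06, i.e. N ≥ 6.20.
At 6 places the error can reach 0.0224 m, but 7 places keeps it to 0.00224 m.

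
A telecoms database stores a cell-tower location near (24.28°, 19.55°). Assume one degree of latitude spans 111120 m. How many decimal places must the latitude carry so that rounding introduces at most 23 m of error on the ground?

One degree of latitude covers 111120 m.
With N decimal places the half-ulp bound is 0.5·10⁻ᴺ°, or 0.5·10⁻ᴺ × 111120 m on the ground.
Need 0.5 × 111120 × 10⁻ᴺ ≤ 23 → 10⁻ᴺ ≤ 4.140e-04, so N ≥ 3.38.
At 3 places the error can reach 55.6 m, but 4 places keeps it to 5.56 m.

4 decimal places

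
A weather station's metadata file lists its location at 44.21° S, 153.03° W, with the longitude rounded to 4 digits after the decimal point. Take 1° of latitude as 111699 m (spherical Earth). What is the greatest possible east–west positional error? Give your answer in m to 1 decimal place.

Rounding to 4 decimal places leaves the longitude within ±5e-05° of the true value.
Parallels shrink by cos φ, so at 44.21° a degree of longitude is 111699 × 0.7168 ≈ 80064.6 m.
Maximum E–W displacement: 5e-05 × 80064.6 = 4.00323 m.

4.0 m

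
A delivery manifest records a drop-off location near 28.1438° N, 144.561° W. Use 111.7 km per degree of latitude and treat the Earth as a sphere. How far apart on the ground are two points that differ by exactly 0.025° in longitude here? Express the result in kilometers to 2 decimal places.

At 28.1438° a degree of longitude is 111700 × cos 28.1438° ≈ 98493.3 m, so 0.025° corresponds to 2462.33 m.
That is 2462.33 m = 2.4623 km.

2.46 kilometers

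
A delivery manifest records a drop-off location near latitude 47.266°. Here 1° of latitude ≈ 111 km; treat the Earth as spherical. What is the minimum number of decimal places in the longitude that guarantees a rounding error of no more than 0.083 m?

6 decimal places

At 47.266° one degree of longitude covers 111000 × cos 47.266° ≈ 111000 × 0.6786 ≈ 75324.1 m.
Rounding to N decimal places gives at most 0.5 × 10⁻ᴺ degrees of error, i.e. 0.5 × 10⁻ᴺ × 75324.1 m.
Setting 37662.1 × 10⁻ᴺ ≤ 0.083 gives 10ᴺ ≥ 4.538e+05, i.e. N ≥ 5.66.
N = 5 would give 0.377 m (too coarse); N = 6 gives 0.0377 m ≤ 0.083 m.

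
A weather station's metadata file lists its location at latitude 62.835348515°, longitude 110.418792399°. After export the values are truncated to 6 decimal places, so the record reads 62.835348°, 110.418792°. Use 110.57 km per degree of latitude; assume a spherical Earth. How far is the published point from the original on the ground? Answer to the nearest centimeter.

The latitude changed by +0.000000515° and the longitude by +0.000000399°.
N–S: 0.000000515° × 110570 m/° = 0.0569435 m.
E–W at 62.8353°: 0.000000399° × 110570 × cos 62.8353° = 0.000000399 × 110570 × 0.4565 ≈ 0.0201418 m.
Hypotenuse of the two orthogonal shifts: √(0.0569435² + 0.0201418²) = 0.0604008 m.
That is 0.0604008 m = 6.0401 cm.

6 centimeters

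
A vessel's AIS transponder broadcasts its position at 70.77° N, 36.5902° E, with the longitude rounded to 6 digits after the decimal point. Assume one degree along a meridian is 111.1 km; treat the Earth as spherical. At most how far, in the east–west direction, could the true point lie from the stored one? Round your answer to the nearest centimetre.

2 centimetres

Rounding to 6 decimal places leaves the longitude within ±5e-07° of the true value.
One degree of longitude at 70.77° is 111100 × cos 70.77° ≈ 111100 × 0.3294 = 36592 m.
So at most 5e-07° × 36592 ≈ 0.018296 m east–west.
That is 0.018296 m = 1.8296 cm.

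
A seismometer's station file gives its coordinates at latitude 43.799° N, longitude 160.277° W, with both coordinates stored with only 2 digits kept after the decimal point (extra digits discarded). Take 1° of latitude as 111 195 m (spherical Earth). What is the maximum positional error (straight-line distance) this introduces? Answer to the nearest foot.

4499 feet

Truncating at 2 decimal places can drop up to a full unit in the last place, so each coordinate may be off by as much as 0.01°.
Latitude error → 0.01 × 111195 = 1111.95 m along the meridian.
E–W at 43.799°: 0.01° × 111195 × cos 43.799° = 0.01 × 111195 × 0.7218 ≈ 802.575 m.
Worst case both components are at the extreme and orthogonal: √(1111.95² + 802.575²) ≈ 1371.33 m.
Converting: 1371.33 m × 3.2808 ft/m ≈ 4499.1 ft.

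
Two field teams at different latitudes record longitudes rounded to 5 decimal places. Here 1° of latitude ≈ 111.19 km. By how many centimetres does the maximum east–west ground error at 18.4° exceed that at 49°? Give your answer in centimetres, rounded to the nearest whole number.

Rounding to 5 decimal places leaves the longitude within ±5e-06° of the true value.
Error at 18.4° = 5e-06° × 111190 × cos 18.4° ≈ 0.55595 × 0.9489 = 0.52753 m.
Error at 49° = 5e-06° × 111190 × cos 49° ≈ 0.55595 × 0.6561 = 0.36474 m.
So the lower-latitude error exceeds the higher by 0.52753 − 0.36474 = 0.16279 m.
That is 0.162792 m = 16.279 cm.

16 centimetres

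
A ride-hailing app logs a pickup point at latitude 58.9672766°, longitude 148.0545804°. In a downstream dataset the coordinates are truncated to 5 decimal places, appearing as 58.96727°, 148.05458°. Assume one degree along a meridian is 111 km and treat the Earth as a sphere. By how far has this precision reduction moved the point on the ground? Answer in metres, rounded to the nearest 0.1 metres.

The latitude changed by +0.0000066° and the longitude by +0.0000004°.
North–south shift: 0.0000066 × 111000 = 0.7326 m.
E–W at 58.9673°: 0.0000004° × 111000 × cos 58.9673° = 0.0000004 × 111000 × 0.5155 ≈ 0.0228894 m.
Combined displacement = (0.7326² + 0.0228894²)^½ ≈ 0.732957 m.

0.7 metres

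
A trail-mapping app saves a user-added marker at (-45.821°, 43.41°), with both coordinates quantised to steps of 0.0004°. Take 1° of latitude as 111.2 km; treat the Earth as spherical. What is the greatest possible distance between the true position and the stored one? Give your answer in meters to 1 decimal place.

With a 0.0004° grid the true value lies within half a step, ±0.0004°/2 = ±0.0002°, of the stored one.
North–south component: 0.0002° × 111200 = 22.24 m.
Longitude error → 0.0002 × 111200 × cos 45.821° = 0.0002 × 111200 × 0.6969 ≈ 15.4991 m.
Combining orthogonally: (22.24² + 15.4991²)^½ ≈ 27.1079 m.

27.1 meters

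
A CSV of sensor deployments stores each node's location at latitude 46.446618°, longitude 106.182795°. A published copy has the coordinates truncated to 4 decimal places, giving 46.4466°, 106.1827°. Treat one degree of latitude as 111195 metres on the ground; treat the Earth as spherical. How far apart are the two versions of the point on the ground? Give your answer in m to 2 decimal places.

The latitude changed by +0.000018° and the longitude by +0.000095°.
N–S: 0.000018° × 111195 m/° = 2.00151 m.
East–west at this latitude: 0.000095° × 111195 × cos 46.4466° ≈ 0.000095 × 76616.7 = 7.27859 m.
Distance: √(2.00151² + 7.27859²) ≈ 7.54877 m.

7.55 m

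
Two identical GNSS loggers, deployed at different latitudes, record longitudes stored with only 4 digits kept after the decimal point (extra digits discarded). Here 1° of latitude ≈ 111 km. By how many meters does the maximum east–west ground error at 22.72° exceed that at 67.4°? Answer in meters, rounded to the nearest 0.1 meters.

Truncating at 4 decimal places can drop up to a full unit in the last place, so the longitude may be off by as much as 0.0001°.
Error at 22.72° = 0.0001° × 111000 × cos 22.72° ≈ 11.1 × 0.9224 = 10.239 m.
At 67.4°: 0.0001° × 111000 × cos 67.4° = 0.0001 × 111000 × 0.3843 ≈ 4.2657 m.
So the lower-latitude error exceeds the higher by 10.239 − 4.2657 = 5.973 m.

6.0 meters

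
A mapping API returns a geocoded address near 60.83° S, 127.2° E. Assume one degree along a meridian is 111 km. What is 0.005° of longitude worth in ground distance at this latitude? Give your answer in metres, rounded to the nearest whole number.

271 metres

0.005° of longitude at 60.83° is 0.005 × 111000 × cos 60.83° ≈ 0.005 × 54101.7 = 270.508 m.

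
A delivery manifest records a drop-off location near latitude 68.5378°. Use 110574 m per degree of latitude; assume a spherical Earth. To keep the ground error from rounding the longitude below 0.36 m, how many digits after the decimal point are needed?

5 decimal places

At 68.5378° one degree of longitude covers 110574 × cos 68.5378° ≈ 110574 × 0.3659 ≈ 40457.6 m.
N decimal places → at most half a unit in the last place, 0.5 × 10⁻ᴺ° = 40457.6/2 × 10⁻ᴺ m.
Need 0.5 × 40457.6 × 10⁻ᴺ ≤ 0.36 → 10⁻ᴺ ≤ 1.780e-05, so N ≥ 4.75.
N = 4 would give 2.02 m (too coarse); N = 5 gives 0.202 m ≤ 0.36 m.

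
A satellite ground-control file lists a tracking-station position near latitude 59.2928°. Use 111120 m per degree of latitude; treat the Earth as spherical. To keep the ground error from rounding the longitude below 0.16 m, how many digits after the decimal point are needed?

At 59.2928° one degree of longitude covers 111120 × cos 59.2928° ≈ 111120 × 0.5107 ≈ 56743.5 m.
With N decimal places the half-ulp bound is 0.5·10⁻ᴺ°, or 0.5·10⁻ᴺ × 56743.5 m on the ground.
Setting 28371.8 × 10⁻ᴺ ≤ 0.16 gives 10ᴺ ≥ 1.773e+05, i.e. N ≥ 5.25.
At 5 places the error can reach 0.284 m, but 6 places keeps it to 0.0284 m.

6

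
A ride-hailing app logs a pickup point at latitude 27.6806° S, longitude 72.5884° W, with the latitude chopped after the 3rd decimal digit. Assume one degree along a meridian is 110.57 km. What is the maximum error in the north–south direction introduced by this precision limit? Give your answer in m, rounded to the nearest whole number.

Truncating at 3 decimal places can drop up to a full unit in the last place, so the latitude may be off by as much as 0.001°.
North–south distance: 0.001° × 110570 m/° = 110.57 m.

111 m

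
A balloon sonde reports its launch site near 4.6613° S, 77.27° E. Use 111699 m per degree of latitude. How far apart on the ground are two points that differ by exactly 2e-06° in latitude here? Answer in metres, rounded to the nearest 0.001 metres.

2e-06° × 111699 m/° = 0.223398 m.

0.223 metres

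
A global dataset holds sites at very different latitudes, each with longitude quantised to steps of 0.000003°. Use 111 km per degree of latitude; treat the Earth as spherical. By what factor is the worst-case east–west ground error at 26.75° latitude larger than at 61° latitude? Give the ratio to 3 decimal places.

With a 0.000003° grid the true value lies within half a step, ±0.000003°/2 = ±1.5e-06°, of the stored one.
At 26.75°: 1.5e-06° × 111000 × cos 26.75° = 1.5e-06 × 111000 × 0.8930 ≈ 0.14868 m.
Error at 61° = 1.5e-06° × 111000 × cos 61° ≈ 0.1665 × 0.4848 = 0.080721 m.
The ratio reduces to cos 26.75° / cos 61° = 0.8930/0.4848 ≈ 1.8419.

1.842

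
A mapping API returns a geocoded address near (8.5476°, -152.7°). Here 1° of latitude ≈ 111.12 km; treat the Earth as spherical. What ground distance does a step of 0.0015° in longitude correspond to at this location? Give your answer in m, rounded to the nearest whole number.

0.0015° of longitude at 8.5476° is 0.0015 × 111120 × cos 8.5476° ≈ 0.0015 × 109886 = 164.829 m.

165 m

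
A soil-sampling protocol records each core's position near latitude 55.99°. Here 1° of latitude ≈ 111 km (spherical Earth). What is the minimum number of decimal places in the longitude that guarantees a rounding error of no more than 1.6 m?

At 55.99° one degree of longitude covers 111000 × cos 55.99° ≈ 111000 × 0.5593 ≈ 62086.5 m.
Rounding to N decimal places gives at most 0.5 × 10⁻ᴺ degrees of error, i.e. 0.5 × 10⁻ᴺ × 62086.5 m.
Need 0.5 × 62086.5 × 10⁻ᴺ ≤ 1.6 → 10⁻ᴺ ≤ 5.154e-05, so N ≥ 4.29.
At 4 places the error can reach 3.1 m, but 5 places keeps it to 0.31 m.

5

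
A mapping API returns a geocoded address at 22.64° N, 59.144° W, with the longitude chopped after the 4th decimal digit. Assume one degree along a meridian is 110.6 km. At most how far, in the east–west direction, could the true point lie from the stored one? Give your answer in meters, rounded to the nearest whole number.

10 meters

Truncating at 4 decimal places can drop up to a full unit in the last place, so the longitude may be off by as much as 0.0001°.
One degree of longitude at 22.64° is 110600 × cos 22.64° ≈ 110600 × 0.9229 = 102077 m.
Maximum E–W displacement: 0.0001 × 102077 = 10.2077 m.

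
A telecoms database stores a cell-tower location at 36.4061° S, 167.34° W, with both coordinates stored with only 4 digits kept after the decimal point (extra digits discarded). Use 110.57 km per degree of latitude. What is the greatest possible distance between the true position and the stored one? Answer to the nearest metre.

14 metres

Truncating at 4 decimal places can drop up to a full unit in the last place, so each coordinate may be off by as much as 0.0001°.
North–south component: 0.0001° × 110570 = 11.057 m.
E–W at 36.4061°: 0.0001° × 110570 × cos 36.4061° = 0.0001 × 110570 × 0.8048 ≈ 8.89901 m.
Worst case both components are at the extreme and orthogonal: √(11.057² + 8.89901²) ≈ 14.1933 m.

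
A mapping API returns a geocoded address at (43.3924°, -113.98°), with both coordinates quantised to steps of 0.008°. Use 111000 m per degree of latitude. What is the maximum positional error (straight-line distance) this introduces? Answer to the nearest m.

549 m

With a 0.008° grid the true value lies within half a step, ±0.008°/2 = ±0.004°, of the stored one.
Latitude error → 0.004 × 111000 = 444 m along the meridian.
E–W at 43.3924°: 0.004° × 111000 × cos 43.3924° = 0.004 × 111000 × 0.7267 ≈ 322.64 m.
Combining orthogonally: (444² + 322.64²)^½ ≈ 548.846 m.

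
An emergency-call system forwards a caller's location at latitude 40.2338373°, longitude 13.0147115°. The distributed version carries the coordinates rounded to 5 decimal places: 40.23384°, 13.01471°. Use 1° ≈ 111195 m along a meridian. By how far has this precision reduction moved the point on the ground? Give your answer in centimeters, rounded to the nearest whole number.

33 centimeters

The latitude changed by -0.0000027° and the longitude by +0.0000015°.
North–south shift: -0.0000027 × 111195 = -0.300227 m.
E–W at 40.2338°: 0.0000015° × 111195 × cos 40.2338° = 0.0000015 × 111195 × 0.7634 ≈ 0.127332 m.
Distance: √(0.300227² + 0.127332²) ≈ 0.326112 m.
That is 0.326112 m = 32.611 cm.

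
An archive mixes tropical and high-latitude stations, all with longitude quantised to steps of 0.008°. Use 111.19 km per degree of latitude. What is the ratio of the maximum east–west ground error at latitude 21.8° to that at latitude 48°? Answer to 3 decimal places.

With a 0.008° grid the true value lies within half a step, ±0.008°/2 = ±0.004°, of the stored one.
At 21.8°: 0.004° × 111190 × cos 21.8° = 0.004 × 111190 × 0.9285 ≈ 412.95 m.
Error at 48° = 0.004° × 111190 × cos 48° ≈ 444.76 × 0.6691 = 297.6 m.
The ratio reduces to cos 21.8° / cos 48° = 0.9285/0.6691 ≈ 1.3876.

1.388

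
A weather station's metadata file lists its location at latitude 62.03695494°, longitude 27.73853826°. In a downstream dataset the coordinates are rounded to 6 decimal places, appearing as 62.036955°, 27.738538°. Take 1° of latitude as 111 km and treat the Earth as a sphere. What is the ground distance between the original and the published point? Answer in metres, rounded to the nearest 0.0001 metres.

0.0151 metres

The latitude changed by -0.00000006° and the longitude by +0.00000026°.
N–S: -0.00000006° × 111000 m/° = -0.00666 m.
East–west at this latitude: 0.00000026° × 111000 × cos 62.037° ≈ 0.00000026 × 52048.1 = 0.0135325 m.
Hypotenuse of the two orthogonal shifts: √(0.00666² + 0.0135325²) = 0.0150826 m.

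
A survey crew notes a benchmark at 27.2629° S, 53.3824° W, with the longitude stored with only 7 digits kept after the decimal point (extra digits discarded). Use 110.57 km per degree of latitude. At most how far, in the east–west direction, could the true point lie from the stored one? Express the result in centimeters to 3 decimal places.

Truncating at 7 decimal places can drop up to a full unit in the last place, so the longitude may be off by as much as 1e-07°.
One degree of longitude at 27.2629° is 110570 × cos 27.2629° ≈ 110570 × 0.8889 = 98287.2 m.
So at most 1e-07° × 98287.2 ≈ 0.00982872 m east–west.
That is 0.00982872 m = 0.98287 cm.

0.983 centimeters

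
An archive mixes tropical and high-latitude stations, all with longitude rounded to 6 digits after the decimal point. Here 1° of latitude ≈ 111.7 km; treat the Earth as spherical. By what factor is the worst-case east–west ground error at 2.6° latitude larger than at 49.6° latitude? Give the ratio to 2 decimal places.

Rounding to 6 decimal places leaves the longitude within ±5e-07° of the true value.
At 2.6°: 5e-07° × 111700 × cos 2.6° = 5e-07 × 111700 × 0.9990 ≈ 0.055793 m.
At 49.6°: 5e-07° × 111700 × cos 49.6° = 5e-07 × 111700 × 0.6481 ≈ 0.036197 m.
The ratio reduces to cos 2.6° / cos 49.6° = 0.9990/0.6481 ≈ 1.5413.

1.54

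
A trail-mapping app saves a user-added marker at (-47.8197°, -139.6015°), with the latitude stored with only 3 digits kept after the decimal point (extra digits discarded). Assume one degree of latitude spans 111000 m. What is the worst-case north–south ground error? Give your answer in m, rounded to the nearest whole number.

Truncating at 3 decimal places can drop up to a full unit in the last place, so the latitude may be off by as much as 0.001°.
North–south distance: 0.001° × 111000 m/° = 111 m.

111 m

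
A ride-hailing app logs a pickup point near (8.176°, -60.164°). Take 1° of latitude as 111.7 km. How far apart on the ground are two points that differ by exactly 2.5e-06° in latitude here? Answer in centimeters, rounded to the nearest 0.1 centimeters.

27.9 centimeters

2.5e-06° × 111700 m/° = 0.27925 m.
That is 0.27925 m = 27.925 cm.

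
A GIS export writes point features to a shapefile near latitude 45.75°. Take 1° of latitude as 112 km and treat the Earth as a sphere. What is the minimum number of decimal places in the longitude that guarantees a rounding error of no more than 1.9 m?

5 decimal places

At 45.75° one degree of longitude covers 112000 × cos 45.75° ≈ 112000 × 0.6978 ≈ 78152.5 m.
With N decimal places the half-ulp bound is 0.5·10⁻ᴺ°, or 0.5·10⁻ᴺ × 78152.5 m on the ground.
Setting 39076.3 × 10⁻ᴺ ≤ 1.9 gives 10ᴺ ≥ 2.057e+04, i.e. N ≥ 4.31.
At 4 places the error can reach 3.91 m, but 5 places keeps it to 0.391 m.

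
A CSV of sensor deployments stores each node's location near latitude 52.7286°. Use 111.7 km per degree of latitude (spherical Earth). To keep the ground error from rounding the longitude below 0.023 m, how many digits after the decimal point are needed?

At 52.7286° one degree of longitude covers 111700 × cos 52.7286° ≈ 111700 × 0.6056 ≈ 67644.5 m.
With N decimal places the half-ulp bound is 0.5·10⁻ᴺ°, or 0.5·10⁻ᴺ × 67644.5 m on the ground.
Need 0.5 × 67644.5 × 10⁻ᴺ ≤ 0.023 → 10⁻ᴺ ≤ 6.800e-07, so N ≥ 6.17.
N = 6 would give 0.0338 m (too coarse); N = 7 gives 0.00338 m ≤ 0.023 m.

7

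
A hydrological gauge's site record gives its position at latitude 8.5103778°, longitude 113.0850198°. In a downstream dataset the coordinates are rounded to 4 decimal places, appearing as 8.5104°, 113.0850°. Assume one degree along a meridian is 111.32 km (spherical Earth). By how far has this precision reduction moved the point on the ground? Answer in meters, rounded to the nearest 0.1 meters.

3.3 meters

The latitude changed by -0.0000222° and the longitude by +0.0000198°.
N–S: -0.0000222° × 111320 m/° = -2.4713 m.
E–W at 8.5104°: 0.0000198° × 111320 × cos 8.5104° = 0.0000198 × 111320 × 0.9890 ≈ 2.17987 m.
Hypotenuse of the two orthogonal shifts: √(2.4713² + 2.17987²) = 3.29532 m.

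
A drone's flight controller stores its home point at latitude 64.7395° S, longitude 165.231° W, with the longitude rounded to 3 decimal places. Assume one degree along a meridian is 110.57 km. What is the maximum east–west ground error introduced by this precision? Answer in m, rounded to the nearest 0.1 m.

23.6 m

Rounding to 3 decimal places leaves the longitude within ±0.0005° of the true value.
Parallels shrink by cos φ, so at 64.7395° a degree of longitude is 110570 × 0.4267 ≈ 47184 m.
Maximum E–W displacement: 0.0005 × 47184 = 23.592 m.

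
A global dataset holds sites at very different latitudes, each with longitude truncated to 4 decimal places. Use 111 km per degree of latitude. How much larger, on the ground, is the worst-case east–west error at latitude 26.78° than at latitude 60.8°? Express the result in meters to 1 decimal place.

Truncating at 4 decimal places can drop up to a full unit in the last place, so the longitude may be off by as much as 0.0001°.
At 26.78°: 0.0001° × 111000 × cos 26.78° = 0.0001 × 111000 × 0.8927 ≈ 9.9094 m.
At 60.8°: 0.0001° × 111000 × cos 60.8° = 0.0001 × 111000 × 0.4879 ≈ 5.4152 m.
Difference: 9.9094 − 5.4152 = 4.4942 m.

4.5 meters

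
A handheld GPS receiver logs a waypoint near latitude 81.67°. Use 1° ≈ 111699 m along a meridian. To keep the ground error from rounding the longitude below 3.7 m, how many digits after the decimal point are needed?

At 81.67° one degree of longitude covers 111699 × cos 81.67° ≈ 111699 × 0.1449 ≈ 16182.3 m.
With N decimal places the half-ulp bound is 0.5·10⁻ᴺ°, or 0.5·10⁻ᴺ × 16182.3 m on the ground.
Setting 8091.16 × 10⁻ᴺ ≤ 3.7 gives 10ᴺ ≥ 2187, i.e. N ≥ 3.34.
At 3 places the error can reach 8.09 m, but 4 places keeps it to 0.809 m.

4 decimal places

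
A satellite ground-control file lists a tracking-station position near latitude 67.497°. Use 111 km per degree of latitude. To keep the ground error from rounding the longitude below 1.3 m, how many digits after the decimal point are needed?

5 decimal places

At 67.497° one degree of longitude covers 111000 × cos 67.497° ≈ 111000 × 0.3827 ≈ 42483.2 m.
With N decimal places the half-ulp bound is 0.5·10⁻ᴺ°, or 0.5·10⁻ᴺ × 42483.2 m on the ground.
Setting 21241.6 × 10⁻ᴺ ≤ 1.3 gives 10ᴺ ≥ 1.634e+04, i.e. N ≥ 4.21.
So 5 decimal places suffice (0.212 m); 4 would allow up to 2.12 m.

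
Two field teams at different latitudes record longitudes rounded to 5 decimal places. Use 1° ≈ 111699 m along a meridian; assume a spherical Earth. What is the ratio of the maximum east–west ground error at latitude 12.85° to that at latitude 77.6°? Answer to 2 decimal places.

Rounding to 5 decimal places leaves the longitude within ±5e-06° of the true value.
At 12.85°: 5e-06° × 111699 × cos 12.85° = 5e-06 × 111699 × 0.9750 ≈ 0.54451 m.
At 77.6°: 5e-06° × 111699 × cos 77.6° = 5e-06 × 111699 × 0.2147 ≈ 0.11993 m.
The ratio reduces to cos 12.85° / cos 77.6° = 0.9750/0.2147 ≈ 4.5403.

4.54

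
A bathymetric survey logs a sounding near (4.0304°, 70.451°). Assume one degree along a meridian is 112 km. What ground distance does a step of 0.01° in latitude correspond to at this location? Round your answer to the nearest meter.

1120 meters

0.01° × 112000 m/° = 1120 m.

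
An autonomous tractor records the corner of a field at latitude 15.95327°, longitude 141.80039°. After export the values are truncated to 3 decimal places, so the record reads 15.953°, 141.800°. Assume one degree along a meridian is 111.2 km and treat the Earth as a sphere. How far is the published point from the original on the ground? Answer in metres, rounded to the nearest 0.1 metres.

51.4 metres

Δlat = 15.95327 − 15.953 = +0.00027°; Δlon = 141.80039 − 141.800 = +0.00039°.
N–S: 0.00027° × 111200 m/° = 30.024 m.
E–W at 15.953°: 0.00039° × 111200 × cos 15.953° = 0.00039 × 111200 × 0.9615 ≈ 41.6978 m.
Combined displacement = (30.024² + 41.6978²)^½ ≈ 51.3824 m.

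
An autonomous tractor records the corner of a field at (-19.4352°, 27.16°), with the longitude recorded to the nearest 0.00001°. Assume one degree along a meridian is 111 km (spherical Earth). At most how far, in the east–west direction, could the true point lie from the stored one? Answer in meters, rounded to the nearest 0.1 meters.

0.5 meters

Rounding to 5 decimal places leaves the longitude within ±5e-06° of the true value.
At latitude 19.4352° a degree of longitude spans 111000 m × cos 19.4352° = 111000 × 0.9430 ≈ 104675 m.
East–west error: 5e-06° × 104675 m/° ≈ 0.523375 m.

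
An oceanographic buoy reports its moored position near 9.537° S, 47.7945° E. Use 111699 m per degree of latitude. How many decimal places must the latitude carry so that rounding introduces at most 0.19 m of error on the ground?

One degree of latitude covers 111699 m.
N decimal places → at most half a unit in the last place, 0.5 × 10⁻ᴺ° = 111699/2 × 10⁻ᴺ m.
Need 0.5 × 111699 × 10⁻ᴺ ≤ 0.19 → 10⁻ᴺ ≤ 3.402e-06, so N ≥ 5.47.
So 6 decimal places suffice (0.0558 m); 5 would allow up to 0.558 m.

6 decimal places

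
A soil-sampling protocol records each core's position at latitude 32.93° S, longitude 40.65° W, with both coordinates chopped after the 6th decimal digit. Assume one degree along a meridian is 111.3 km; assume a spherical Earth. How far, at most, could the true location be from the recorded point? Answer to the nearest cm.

Truncating at 6 decimal places can drop up to a full unit in the last place, so each coordinate may be off by as much as 1e-06°.
N–S: 1e-06° × 111300 m/° = 0.1113 m.
East–west component at 32.93°: 1e-06° × 111300 × cos 32.93° ≈ 1e-06 × 93418 ≈ 0.093418 m.
The two errors are perpendicular, so the maximum displacement is √(0.1113² + 0.093418²) ≈ 0.145309 m.
That is 0.145309 m = 14.531 cm.

15 cm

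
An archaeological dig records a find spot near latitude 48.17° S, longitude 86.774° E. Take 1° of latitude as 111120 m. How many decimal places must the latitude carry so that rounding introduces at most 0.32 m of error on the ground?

6

One degree of latitude covers 111120 m.
With N decimal places the half-ulp bound is 0.5·10⁻ᴺ°, or 0.5·10⁻ᴺ × 111120 m on the ground.
Setting 55560 × 10⁻ᴺ ≤ 0.32 gives 10ᴺ ≥ 1.736e+05, i.e. N ≥ 5.24.
At 5 places the error can reach 0.556 m, but 6 places keeps it to 0.0556 m.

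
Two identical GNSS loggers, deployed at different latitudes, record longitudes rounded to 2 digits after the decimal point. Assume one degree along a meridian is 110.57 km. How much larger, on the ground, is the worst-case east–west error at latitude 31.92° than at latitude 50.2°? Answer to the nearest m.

Rounding to 2 decimal places leaves the longitude within ±0.005° of the true value.
Error at 31.92° = 0.005° × 110570 × cos 31.92° ≈ 552.85 × 0.8488 = 469.25 m.
Error at 50.2° = 0.005° × 110570 × cos 50.2° ≈ 552.85 × 0.6401 = 353.88 m.
So the lower-latitude error exceeds the higher by 469.25 − 353.88 = 115.37 m.

115 m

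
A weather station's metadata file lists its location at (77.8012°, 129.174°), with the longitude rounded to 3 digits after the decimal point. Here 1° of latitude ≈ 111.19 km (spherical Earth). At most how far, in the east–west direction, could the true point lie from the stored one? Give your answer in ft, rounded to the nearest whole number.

39 ft

Rounding to 3 decimal places leaves the longitude within ±0.0005° of the true value.
One degree of longitude at 77.8012° is 111190 × cos 77.8012° ≈ 111190 × 0.2113 = 23494.9 m.
East–west error: 0.0005° × 23494.9 m/° ≈ 11.7475 m.
In feet: 11.7475 m ÷ 0.3048 ≈ 38.542 ft.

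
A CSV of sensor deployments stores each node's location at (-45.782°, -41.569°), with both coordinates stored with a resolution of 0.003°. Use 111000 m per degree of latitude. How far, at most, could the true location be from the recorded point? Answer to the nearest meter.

203 meters

With a 0.003° grid the true value lies within half a step, ±0.003°/2 = ±0.0015°, of the stored one.
N–S: 0.0015° × 111000 m/° = 166.5 m.
Longitude error → 0.0015 × 111000 × cos 45.782° = 0.0015 × 111000 × 0.6974 ≈ 116.115 m.
Worst case both components are at the extreme and orthogonal: √(166.5² + 116.115²) ≈ 202.99 m.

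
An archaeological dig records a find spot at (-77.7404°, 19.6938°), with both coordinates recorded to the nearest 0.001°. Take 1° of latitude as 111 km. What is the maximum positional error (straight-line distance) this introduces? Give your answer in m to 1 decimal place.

Rounding to 3 decimal places leaves each coordinate within ±0.0005° of the true value.
N–S: 0.0005° × 111000 m/° = 55.5 m.
E–W at 77.7404°: 0.0005° × 111000 × cos 77.7404° = 0.0005 × 111000 × 0.2123 ≈ 11.7849 m.
Worst case both components are at the extreme and orthogonal: √(55.5² + 11.7849²) ≈ 56.7374 m.

56.7 m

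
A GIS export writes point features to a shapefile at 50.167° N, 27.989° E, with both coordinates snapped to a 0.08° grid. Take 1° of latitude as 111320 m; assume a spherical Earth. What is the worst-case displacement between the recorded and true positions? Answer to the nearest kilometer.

5 kilometers

With a 0.08° grid the true value lies within half a step, ±0.08°/2 = ±0.04°, of the stored one.
N–S: 0.04° × 111320 m/° = 4452.8 m.
E–W at 50.167°: 0.04° × 111320 × cos 50.167° = 0.04 × 111320 × 0.6406 ≈ 2852.25 m.
Worst case both components are at the extreme and orthogonal: √(4452.8² + 2852.25²) ≈ 5287.98 m.
That is 5287.98 m = 5.288 km.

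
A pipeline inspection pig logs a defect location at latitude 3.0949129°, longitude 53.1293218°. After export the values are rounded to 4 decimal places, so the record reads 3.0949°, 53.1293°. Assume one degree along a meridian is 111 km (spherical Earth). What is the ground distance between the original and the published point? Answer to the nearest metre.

Δlat = 3.0949129 − 3.0949 = +0.0000129°; Δlon = 53.1293218 − 53.1293 = +0.0000218°.
N–S: 0.0000129° × 111000 m/° = 1.4319 m.
East–west at this latitude: 0.0000218° × 111000 × cos 3.0949° ≈ 0.0000218 × 110838 = 2.41627 m.
Distance: √(1.4319² + 2.41627²) ≈ 2.80868 m.

3 metres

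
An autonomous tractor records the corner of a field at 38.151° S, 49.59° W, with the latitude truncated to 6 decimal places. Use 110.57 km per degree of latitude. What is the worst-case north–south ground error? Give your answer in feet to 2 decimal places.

Truncating at 6 decimal places can drop up to a full unit in the last place, so the latitude may be off by as much as 1e-06°.
So the N–S error is at most 1e-06 × 110570 = 0.11057 m.
Converting: 0.11057 m × 3.2808 ft/m ≈ 0.36276 ft.

0.36 feet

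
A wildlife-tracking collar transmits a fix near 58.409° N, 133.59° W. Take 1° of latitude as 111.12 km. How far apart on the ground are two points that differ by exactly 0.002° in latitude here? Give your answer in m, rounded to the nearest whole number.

222 m

Along a meridian 0.002° is 0.002 × 111120 = 222.24 m.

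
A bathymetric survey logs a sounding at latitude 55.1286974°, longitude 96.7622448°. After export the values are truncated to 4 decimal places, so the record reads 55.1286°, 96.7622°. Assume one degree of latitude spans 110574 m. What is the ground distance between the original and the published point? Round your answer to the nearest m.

The latitude changed by +0.0000974° and the longitude by +0.0000448°.
N–S: 0.0000974° × 110574 m/° = 10.7699 m.
E–W at 55.1286°: 0.0000448° × 110574 × cos 55.1286° = 0.0000448 × 110574 × 0.5717 ≈ 2.83222 m.
Distance: √(10.7699² + 2.83222²) ≈ 11.1361 m.

11 m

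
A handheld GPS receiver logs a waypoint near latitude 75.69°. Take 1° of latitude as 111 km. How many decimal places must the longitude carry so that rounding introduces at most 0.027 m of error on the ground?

At 75.69° one degree of longitude covers 111000 × cos 75.69° ≈ 111000 × 0.2472 ≈ 27435.7 m.
With N decimal places the half-ulp bound is 0.5·10⁻ᴺ°, or 0.5·10⁻ᴺ × 27435.7 m on the ground.
Need 0.5 × 27435.7 × 10⁻ᴺ ≤ 0.027 → 10⁻ᴺ ≤ 1.968e-06, so N ≥ 5.71.
So 6 decimal places suffice (0.0137 m); 5 would allow up to 0.137 m.

6 decimal places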